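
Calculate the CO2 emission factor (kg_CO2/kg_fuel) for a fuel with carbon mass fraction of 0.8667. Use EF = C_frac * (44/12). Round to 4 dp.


EF = C_frac * (M_CO2 / M_C)
EF = 0.8667 * (44/12)
EF = 0.8667 * 3.666667 = 3.1779 kg_CO2/kg_fuel


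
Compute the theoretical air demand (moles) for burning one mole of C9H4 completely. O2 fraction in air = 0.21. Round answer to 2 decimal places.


Balanced combustion: C9H4 + 10 O2 -> 9 CO2 + 2 H2O
O2 needed = C + H/4 = 9 + 4/4 = 10.00 moles
Air moles = O2 / 0.21 = 10.00 / 0.21 = 47.62 moles air


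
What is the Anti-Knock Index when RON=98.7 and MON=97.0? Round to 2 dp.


AKI = (RON + MON) / 2
AKI = (98.7 + 97.0) / 2
AKI = 195.7 / 2 = 97.85


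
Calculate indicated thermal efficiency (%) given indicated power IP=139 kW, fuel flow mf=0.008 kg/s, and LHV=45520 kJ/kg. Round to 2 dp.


eta_ith = (IP / (mf * LHV)) * 100
Denominator = 0.008 * 45520 = 364.1600 kW
eta_ith = (139 / 364.1600) * 100 = 38.17%


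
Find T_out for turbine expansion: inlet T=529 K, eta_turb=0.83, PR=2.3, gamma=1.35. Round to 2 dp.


T_out = T_in * (1 - eta * (1 - PR^(-(gamma-1)/gamma)))
Exponent = -(1.35-1)/1.35 = -0.25925926
PR^exp = 2.3^(-0.25925926) = 0.80578413
Factor = 1 - 0.83*(1 - 0.80578413) = 0.83880083
T_out = 529 * 0.83880083 = 443.73 K


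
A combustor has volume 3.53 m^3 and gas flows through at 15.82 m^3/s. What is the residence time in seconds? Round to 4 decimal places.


tau = V / Q_flow
tau = 3.53 / 15.82 = 0.2231 s


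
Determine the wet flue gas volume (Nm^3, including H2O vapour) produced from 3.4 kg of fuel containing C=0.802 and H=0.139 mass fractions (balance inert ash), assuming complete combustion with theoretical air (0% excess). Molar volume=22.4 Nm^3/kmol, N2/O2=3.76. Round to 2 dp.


Per kg fuel: CO2 = (C/12 kmol)*22.4 = (0.802/12)*22.4 = 1.49707 Nm^3
Per kg fuel: H2O = (H/2 kmol)*22.4 = (0.139/2)*22.4 = 1.55680 Nm^3
O2 needed per kg fuel = C/12 + H/4 = 0.802/12 + 0.139/4 = 0.10158333 kmol
Per kg fuel: N2 = O2*3.76*22.4 = 0.10158333*3.76*22.4 = 8.55575 Nm^3
Total per kg = 1.49707 + 1.55680 + 8.55575 = 11.60962 Nm^3
Total = 11.60962 * 3.4 = 39.47 Nm^3


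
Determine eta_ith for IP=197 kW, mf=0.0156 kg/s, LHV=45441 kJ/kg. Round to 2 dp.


eta_ith = (IP / (mf * LHV)) * 100
Denominator = 0.0156 * 45441 = 708.8796 kW
eta_ith = (197 / 708.8796) * 100 = 27.79%


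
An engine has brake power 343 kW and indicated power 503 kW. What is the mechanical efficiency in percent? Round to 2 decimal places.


eta_mech = (BP / IP) * 100
Ratio = 343 / 503 = 0.6819
eta_mech = 0.6819 * 100 = 68.19%


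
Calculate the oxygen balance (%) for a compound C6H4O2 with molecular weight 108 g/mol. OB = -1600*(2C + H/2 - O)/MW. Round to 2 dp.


OB = -1600 * (2C + H/2 - O) / MW
Inner = 2*6 + 4/2 - 2 = 12.00
OB = -1600 * 12.00 / 108 = -177.78%


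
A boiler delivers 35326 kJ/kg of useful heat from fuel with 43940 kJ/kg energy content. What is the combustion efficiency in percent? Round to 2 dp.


Efficiency = (Q_useful / Q_fuel) * 100
Efficiency = (35326 / 43940) * 100
Efficiency = 0.8040 * 100 = 80.40%


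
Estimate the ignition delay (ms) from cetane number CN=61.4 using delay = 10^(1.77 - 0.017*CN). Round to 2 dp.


delay = 10^(1.77 - 0.017*CN)
Exponent = 1.77 - 0.017*61.4 = 0.7262
delay = 10^0.7262 = 5.32 ms


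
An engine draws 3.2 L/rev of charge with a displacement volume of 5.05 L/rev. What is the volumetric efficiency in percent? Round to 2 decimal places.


eta_v = (V_actual / V_disp) * 100
Ratio = 3.2 / 5.05 = 0.6337
eta_v = 0.6337 * 100 = 63.37%


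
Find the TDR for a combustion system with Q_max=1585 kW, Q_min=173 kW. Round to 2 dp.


TDR = Q_max / Q_min
TDR = 1585 / 173 = 9.16


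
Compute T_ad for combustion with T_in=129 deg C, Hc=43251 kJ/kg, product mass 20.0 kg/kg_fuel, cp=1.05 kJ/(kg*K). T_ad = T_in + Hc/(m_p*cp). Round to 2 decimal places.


T_ad = T_in + Hc / (m_p * cp)
Denominator = 20.0 * 1.05 = 21.0000
Temperature rise = 43251 / 21.0000 = 2059.57 K
T_ad = 129 + 2059.57 = 2188.57 deg C


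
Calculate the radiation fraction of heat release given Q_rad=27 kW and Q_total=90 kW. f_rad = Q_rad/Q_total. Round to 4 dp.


f_rad = Q_rad / Q_total
f_rad = 27 / 90 = 0.3000


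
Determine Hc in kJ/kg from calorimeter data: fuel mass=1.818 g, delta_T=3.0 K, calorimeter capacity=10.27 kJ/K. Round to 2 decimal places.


Hc = C_cal * delta_T / m_fuel
Q_released = 10.27 * 3.0 = 30.8100 kJ
m_fuel = 1.818 g = 1.818/1000 kg = 0.001818 kg
Hc = 30.8100 / 0.001818 = 16947.19 kJ/kg


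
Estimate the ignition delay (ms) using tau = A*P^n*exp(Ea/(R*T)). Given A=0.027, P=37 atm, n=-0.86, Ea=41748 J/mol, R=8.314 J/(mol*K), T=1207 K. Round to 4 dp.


tau = A * P^n * exp(Ea/(R*T))
P^n = 37^(-0.86) = 0.04480707
Ea/(R*T) = 41748/(8.314*1207) = 4.160240
exp(Ea/(R*T)) = 64.086901
tau = 0.027 * 0.04480707 * 64.086901 = 0.0775 ms


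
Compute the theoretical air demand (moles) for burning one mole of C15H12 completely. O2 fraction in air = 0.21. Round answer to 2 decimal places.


Balanced combustion: C15H12 + 18 O2 -> 15 CO2 + 6 H2O
O2 needed = C + H/4 = 15 + 12/4 = 18.00 moles
Air moles = O2 / 0.21 = 18.00 / 0.21 = 85.71 moles air


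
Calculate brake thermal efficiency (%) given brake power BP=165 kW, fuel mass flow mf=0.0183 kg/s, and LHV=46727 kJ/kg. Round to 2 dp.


eta_BTE = (BP / (mf * LHV)) * 100
Denominator = 0.0183 * 46727 = 855.1041 kW
eta_BTE = (165 / 855.1041) * 100 = 19.30%


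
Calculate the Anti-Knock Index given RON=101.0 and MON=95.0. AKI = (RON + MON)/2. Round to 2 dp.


AKI = (RON + MON) / 2
AKI = (101.0 + 95.0) / 2
AKI = 196.0 / 2 = 98.00


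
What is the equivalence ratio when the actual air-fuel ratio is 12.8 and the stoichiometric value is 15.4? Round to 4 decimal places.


phi = AFR_stoich / AFR_actual
phi = 15.4 / 12.8 = 1.2031


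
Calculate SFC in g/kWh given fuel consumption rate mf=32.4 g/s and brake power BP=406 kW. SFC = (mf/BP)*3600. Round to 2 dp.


SFC = (mf / BP) * 3600
Rate = 32.4 / 406 = 0.079803 g/(s*kW)
SFC = 0.079803 * 3600 = 287.29 g/kWh


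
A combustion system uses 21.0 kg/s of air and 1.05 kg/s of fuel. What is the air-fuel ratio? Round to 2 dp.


AFR = m_air / m_fuel
AFR = 21.0 / 1.05 = 20.00


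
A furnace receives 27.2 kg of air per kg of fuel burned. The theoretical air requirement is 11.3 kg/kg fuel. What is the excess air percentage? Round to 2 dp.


Excess air = actual - stoichiometric = 27.2 - 11.3 = 15.90 kg/kg fuel
Excess air % = (excess / stoich) * 100 = (15.90 / 11.3) * 100 = 140.71%


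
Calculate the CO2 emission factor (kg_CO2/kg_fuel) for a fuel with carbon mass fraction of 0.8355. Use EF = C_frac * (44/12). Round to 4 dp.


EF = C_frac * (M_CO2 / M_C)
EF = 0.8355 * (44/12)
EF = 0.8355 * 3.666667 = 3.0635 kg_CO2/kg_fuel


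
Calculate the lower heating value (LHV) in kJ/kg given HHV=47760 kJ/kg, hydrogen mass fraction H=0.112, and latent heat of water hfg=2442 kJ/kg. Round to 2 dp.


LHV = HHV - hfg * 9 * H
Water correction = 2442 * 9 * 0.112 = 2461.536 kJ/kg
LHV = 47760 - 2461.536 = 45298.46 kJ/kg


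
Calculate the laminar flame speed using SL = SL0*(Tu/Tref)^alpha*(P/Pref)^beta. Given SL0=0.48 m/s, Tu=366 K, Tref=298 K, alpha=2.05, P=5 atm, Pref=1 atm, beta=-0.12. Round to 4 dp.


SL = SL0 * (Tu/Tref)^alpha * (P/Pref)^beta
T ratio = 366/298 = 1.22818792
(T ratio)^alpha = 1.22818792^2.05 = 1.524028
(P/Pref)^beta = 5^(-0.12) = 0.824373
SL = 0.48 * 1.524028 * 0.824373 = 0.6031 m/s


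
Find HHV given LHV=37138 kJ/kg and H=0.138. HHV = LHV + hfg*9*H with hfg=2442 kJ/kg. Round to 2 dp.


HHV = LHV + hfg * 9 * H
Water addition = 2442 * 9 * 0.138 = 3032.964 kJ/kg
HHV = 37138 + 3032.964 = 40170.96 kJ/kg


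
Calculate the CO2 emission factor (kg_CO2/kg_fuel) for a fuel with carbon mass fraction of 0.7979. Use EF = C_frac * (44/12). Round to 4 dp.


EF = C_frac * (M_CO2 / M_C)
EF = 0.7979 * (44/12)
EF = 0.7979 * 3.666667 = 2.9256 kg_CO2/kg_fuel


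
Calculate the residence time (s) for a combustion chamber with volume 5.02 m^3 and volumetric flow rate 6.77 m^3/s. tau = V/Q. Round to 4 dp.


tau = V / Q_flow
tau = 5.02 / 6.77 = 0.7415 s


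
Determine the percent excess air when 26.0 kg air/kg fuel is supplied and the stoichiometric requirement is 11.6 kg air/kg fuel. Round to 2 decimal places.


Excess air = actual - stoichiometric = 26.0 - 11.6 = 14.40 kg/kg fuel
Excess air % = (excess / stoich) * 100 = (14.40 / 11.6) * 100 = 124.14%


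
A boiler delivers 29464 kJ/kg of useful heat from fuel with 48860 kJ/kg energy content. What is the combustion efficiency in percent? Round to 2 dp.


Efficiency = (Q_useful / Q_fuel) * 100
Efficiency = (29464 / 48860) * 100
Efficiency = 0.6030 * 100 = 60.30%


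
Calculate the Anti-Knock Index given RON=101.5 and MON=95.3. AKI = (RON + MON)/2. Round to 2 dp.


AKI = (RON + MON) / 2
AKI = (101.5 + 95.3) / 2
AKI = 196.8 / 2 = 98.40


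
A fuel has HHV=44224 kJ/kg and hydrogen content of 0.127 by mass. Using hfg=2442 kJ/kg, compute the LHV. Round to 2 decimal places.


LHV = HHV - hfg * 9 * H
Water correction = 2442 * 9 * 0.127 = 2791.206 kJ/kg
LHV = 44224 - 2791.206 = 41432.79 kJ/kg


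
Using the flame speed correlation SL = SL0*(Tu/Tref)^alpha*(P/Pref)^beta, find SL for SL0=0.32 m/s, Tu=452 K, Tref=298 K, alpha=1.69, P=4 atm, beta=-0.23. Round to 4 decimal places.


SL = SL0 * (Tu/Tref)^alpha * (P/Pref)^beta
T ratio = 452/298 = 1.51677852
(T ratio)^alpha = 1.51677852^1.69 = 2.021894
(P/Pref)^beta = 4^(-0.23) = 0.726986
SL = 0.32 * 2.021894 * 0.726986 = 0.4704 m/s


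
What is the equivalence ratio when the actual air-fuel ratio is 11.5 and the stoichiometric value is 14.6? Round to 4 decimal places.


phi = AFR_stoich / AFR_actual
phi = 14.6 / 11.5 = 1.2696


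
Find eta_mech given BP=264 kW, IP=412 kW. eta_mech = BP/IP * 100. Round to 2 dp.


eta_mech = (BP / IP) * 100
Ratio = 264 / 412 = 0.6408
eta_mech = 0.6408 * 100 = 64.08%


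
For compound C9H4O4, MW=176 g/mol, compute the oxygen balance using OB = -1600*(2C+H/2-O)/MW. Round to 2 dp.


OB = -1600 * (2C + H/2 - O) / MW
Inner = 2*9 + 4/2 - 4 = 16.00
OB = -1600 * 16.00 / 176 = -145.45%


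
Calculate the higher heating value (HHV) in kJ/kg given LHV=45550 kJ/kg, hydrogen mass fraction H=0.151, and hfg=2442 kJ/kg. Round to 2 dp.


HHV = LHV + hfg * 9 * H
Water addition = 2442 * 9 * 0.151 = 3318.678 kJ/kg
HHV = 45550 + 3318.678 = 48868.68 kJ/kg


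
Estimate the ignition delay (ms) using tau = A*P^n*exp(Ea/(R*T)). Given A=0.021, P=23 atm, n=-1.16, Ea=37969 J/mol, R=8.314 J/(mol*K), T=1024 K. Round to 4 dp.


tau = A * P^n * exp(Ea/(R*T))
P^n = 23^(-1.16) = 0.02632666
Ea/(R*T) = 37969/(8.314*1024) = 4.459839
exp(Ea/(R*T)) = 86.473587
tau = 0.021 * 0.02632666 * 86.473587 = 0.0478 ms


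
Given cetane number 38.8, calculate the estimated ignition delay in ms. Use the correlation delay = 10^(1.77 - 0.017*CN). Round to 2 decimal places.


delay = 10^(1.77 - 0.017*CN)
Exponent = 1.77 - 0.017*38.8 = 1.1104
delay = 10^1.1104 = 12.89 ms


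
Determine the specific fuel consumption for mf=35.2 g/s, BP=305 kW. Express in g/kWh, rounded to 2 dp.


SFC = (mf / BP) * 3600
Rate = 35.2 / 305 = 0.115410 g/(s*kW)
SFC = 0.115410 * 3600 = 415.48 g/kWh


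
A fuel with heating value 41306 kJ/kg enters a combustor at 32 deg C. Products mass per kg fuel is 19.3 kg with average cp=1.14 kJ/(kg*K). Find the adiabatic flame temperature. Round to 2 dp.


T_ad = T_in + Hc / (m_p * cp)
Denominator = 19.3 * 1.14 = 22.0020
Temperature rise = 41306 / 22.0020 = 1877.37 K
T_ad = 32 + 1877.37 = 1909.37 deg C


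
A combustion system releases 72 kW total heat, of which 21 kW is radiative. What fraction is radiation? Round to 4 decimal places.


f_rad = Q_rad / Q_total
f_rad = 21 / 72 = 0.2917


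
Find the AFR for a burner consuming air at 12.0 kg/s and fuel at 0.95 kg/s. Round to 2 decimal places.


AFR = m_air / m_fuel
AFR = 12.0 / 0.95 = 12.63


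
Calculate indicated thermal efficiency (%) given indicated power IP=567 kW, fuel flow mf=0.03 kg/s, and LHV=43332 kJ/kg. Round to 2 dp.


eta_ith = (IP / (mf * LHV)) * 100
Denominator = 0.03 * 43332 = 1299.9600 kW
eta_ith = (567 / 1299.9600) * 100 = 43.62%


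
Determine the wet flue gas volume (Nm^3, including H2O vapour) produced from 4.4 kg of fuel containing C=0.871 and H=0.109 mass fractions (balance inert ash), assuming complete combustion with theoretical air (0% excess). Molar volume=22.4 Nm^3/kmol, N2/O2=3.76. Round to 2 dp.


Per kg fuel: CO2 = (C/12 kmol)*22.4 = (0.871/12)*22.4 = 1.62587 Nm^3
Per kg fuel: H2O = (H/2 kmol)*22.4 = (0.109/2)*22.4 = 1.22080 Nm^3
O2 needed per kg fuel = C/12 + H/4 = 0.871/12 + 0.109/4 = 0.09983333 kmol
Per kg fuel: N2 = O2*3.76*22.4 = 0.09983333*3.76*22.4 = 8.40836 Nm^3
Total per kg = 1.62587 + 1.22080 + 8.40836 = 11.25503 Nm^3
Total = 11.25503 * 4.4 = 49.52 Nm^3


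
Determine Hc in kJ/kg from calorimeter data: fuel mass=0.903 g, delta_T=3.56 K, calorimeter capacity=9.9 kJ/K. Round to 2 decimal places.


Hc = C_cal * delta_T / m_fuel
Q_released = 9.9 * 3.56 = 35.2440 kJ
m_fuel = 0.903 g = 0.903/1000 kg = 0.000903 kg
Hc = 35.2440 / 0.000903 = 39029.90 kJ/kg


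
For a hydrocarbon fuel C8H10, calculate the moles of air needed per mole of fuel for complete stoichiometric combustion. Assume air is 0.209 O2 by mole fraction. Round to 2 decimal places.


Balanced combustion: C8H10 + 10.5 O2 -> 8 CO2 + 5 H2O
O2 needed = C + H/4 = 8 + 10/4 = 10.50 moles
Air moles = O2 / 0.209 = 10.50 / 0.209 = 50.24 moles air


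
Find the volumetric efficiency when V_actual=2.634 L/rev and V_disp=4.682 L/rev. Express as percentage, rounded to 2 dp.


eta_v = (V_actual / V_disp) * 100
Ratio = 2.634 / 4.682 = 0.5626
eta_v = 0.5626 * 100 = 56.26%


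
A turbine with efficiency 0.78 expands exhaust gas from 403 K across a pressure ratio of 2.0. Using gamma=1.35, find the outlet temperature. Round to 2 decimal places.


T_out = T_in * (1 - eta * (1 - PR^(-(gamma-1)/gamma)))
Exponent = -(1.35-1)/1.35 = -0.25925926
PR^exp = 2.0^(-0.25925926) = 0.83551680
Factor = 1 - 0.78*(1 - 0.83551680) = 0.87170310
T_out = 403 * 0.87170310 = 351.30 K


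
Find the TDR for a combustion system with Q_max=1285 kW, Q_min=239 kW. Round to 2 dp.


TDR = Q_max / Q_min
TDR = 1285 / 239 = 5.38


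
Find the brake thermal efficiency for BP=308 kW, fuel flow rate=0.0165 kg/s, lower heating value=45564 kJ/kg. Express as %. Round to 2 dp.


eta_BTE = (BP / (mf * LHV)) * 100
Denominator = 0.0165 * 45564 = 751.8060 kW
eta_BTE = (308 / 751.8060) * 100 = 40.97%


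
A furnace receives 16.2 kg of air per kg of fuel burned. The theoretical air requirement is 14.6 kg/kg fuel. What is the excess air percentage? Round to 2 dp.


Excess air = actual - stoichiometric = 16.2 - 14.6 = 1.60 kg/kg fuel
Excess air % = (excess / stoich) * 100 = (1.60 / 14.6) * 100 = 10.96%


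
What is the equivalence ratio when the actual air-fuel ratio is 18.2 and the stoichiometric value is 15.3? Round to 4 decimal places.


phi = AFR_stoich / AFR_actual
phi = 15.3 / 18.2 = 0.8407


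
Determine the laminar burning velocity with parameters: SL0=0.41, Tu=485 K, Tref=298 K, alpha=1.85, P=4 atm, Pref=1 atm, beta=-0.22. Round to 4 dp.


SL = SL0 * (Tu/Tref)^alpha * (P/Pref)^beta
T ratio = 485/298 = 1.62751678
(T ratio)^alpha = 1.62751678^1.85 = 2.462193
(P/Pref)^beta = 4^(-0.22) = 0.737135
SL = 0.41 * 2.462193 * 0.737135 = 0.7441 m/s


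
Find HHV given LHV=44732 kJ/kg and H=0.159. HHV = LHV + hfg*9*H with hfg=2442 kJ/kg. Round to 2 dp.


HHV = LHV + hfg * 9 * H
Water addition = 2442 * 9 * 0.159 = 3494.502 kJ/kg
HHV = 44732 + 3494.502 = 48226.50 kJ/kg


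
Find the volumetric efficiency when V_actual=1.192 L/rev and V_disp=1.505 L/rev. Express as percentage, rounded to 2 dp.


eta_v = (V_actual / V_disp) * 100
Ratio = 1.192 / 1.505 = 0.7920
eta_v = 0.7920 * 100 = 79.20%


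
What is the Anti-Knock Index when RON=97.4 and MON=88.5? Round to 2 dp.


AKI = (RON + MON) / 2
AKI = (97.4 + 88.5) / 2
AKI = 185.9 / 2 = 92.95


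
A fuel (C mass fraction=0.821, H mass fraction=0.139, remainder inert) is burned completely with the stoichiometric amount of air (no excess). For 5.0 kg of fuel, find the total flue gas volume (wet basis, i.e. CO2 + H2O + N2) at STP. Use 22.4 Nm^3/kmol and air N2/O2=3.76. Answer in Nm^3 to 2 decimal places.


Per kg fuel: CO2 = (C/12 kmol)*22.4 = (0.821/12)*22.4 = 1.53253 Nm^3
Per kg fuel: H2O = (H/2 kmol)*22.4 = (0.139/2)*22.4 = 1.55680 Nm^3
O2 needed per kg fuel = C/12 + H/4 = 0.821/12 + 0.139/4 = 0.10316667 kmol
Per kg fuel: N2 = O2*3.76*22.4 = 0.10316667*3.76*22.4 = 8.68911 Nm^3
Total per kg = 1.53253 + 1.55680 + 8.68911 = 11.77844 Nm^3
Total = 11.77844 * 5.0 = 58.89 Nm^3


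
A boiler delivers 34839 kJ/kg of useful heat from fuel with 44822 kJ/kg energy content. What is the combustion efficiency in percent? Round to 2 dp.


Efficiency = (Q_useful / Q_fuel) * 100
Efficiency = (34839 / 44822) * 100
Efficiency = 0.7773 * 100 = 77.73%


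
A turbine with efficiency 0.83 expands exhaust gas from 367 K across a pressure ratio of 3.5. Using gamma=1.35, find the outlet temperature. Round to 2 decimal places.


T_out = T_in * (1 - eta * (1 - PR^(-(gamma-1)/gamma)))
Exponent = -(1.35-1)/1.35 = -0.25925926
PR^exp = 3.5^(-0.25925926) = 0.72267881
Factor = 1 - 0.83*(1 - 0.72267881) = 0.76982341
T_out = 367 * 0.76982341 = 282.53 K


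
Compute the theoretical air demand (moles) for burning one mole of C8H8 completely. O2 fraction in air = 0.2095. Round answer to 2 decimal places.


Balanced combustion: C8H8 + 10 O2 -> 8 CO2 + 4 H2O
O2 needed = C + H/4 = 8 + 8/4 = 10.00 moles
Air moles = O2 / 0.2095 = 10.00 / 0.2095 = 47.73 moles air


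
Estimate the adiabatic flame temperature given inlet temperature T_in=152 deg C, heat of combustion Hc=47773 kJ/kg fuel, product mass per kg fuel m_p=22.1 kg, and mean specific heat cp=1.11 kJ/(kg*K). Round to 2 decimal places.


T_ad = T_in + Hc / (m_p * cp)
Denominator = 22.1 * 1.11 = 24.5310
Temperature rise = 47773 / 24.5310 = 1947.45 K
T_ad = 152 + 1947.45 = 2099.45 deg C


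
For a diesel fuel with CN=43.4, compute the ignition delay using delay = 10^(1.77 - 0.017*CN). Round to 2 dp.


delay = 10^(1.77 - 0.017*CN)
Exponent = 1.77 - 0.017*43.4 = 1.0322
delay = 10^1.0322 = 10.77 ms


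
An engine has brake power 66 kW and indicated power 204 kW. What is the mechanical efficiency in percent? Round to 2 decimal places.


eta_mech = (BP / IP) * 100
Ratio = 66 / 204 = 0.3235
eta_mech = 0.3235 * 100 = 32.35%


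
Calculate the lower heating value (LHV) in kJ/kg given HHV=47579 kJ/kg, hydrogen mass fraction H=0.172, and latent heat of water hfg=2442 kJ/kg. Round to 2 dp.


LHV = HHV - hfg * 9 * H
Water correction = 2442 * 9 * 0.172 = 3780.216 kJ/kg
LHV = 47579 - 3780.216 = 43798.78 kJ/kg


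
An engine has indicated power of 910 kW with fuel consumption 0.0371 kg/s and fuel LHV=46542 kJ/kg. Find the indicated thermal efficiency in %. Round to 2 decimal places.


eta_ith = (IP / (mf * LHV)) * 100
Denominator = 0.0371 * 46542 = 1726.7082 kW
eta_ith = (910 / 1726.7082) * 100 = 52.70%


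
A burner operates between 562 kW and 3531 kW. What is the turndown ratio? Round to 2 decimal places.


TDR = Q_max / Q_min
TDR = 3531 / 562 = 6.28


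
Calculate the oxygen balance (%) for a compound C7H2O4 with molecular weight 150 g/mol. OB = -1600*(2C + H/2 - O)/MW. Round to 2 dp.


OB = -1600 * (2C + H/2 - O) / MW
Inner = 2*7 + 2/2 - 4 = 11.00
OB = -1600 * 11.00 / 150 = -117.33%


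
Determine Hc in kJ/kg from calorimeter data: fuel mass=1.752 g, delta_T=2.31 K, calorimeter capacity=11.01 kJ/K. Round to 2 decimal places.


Hc = C_cal * delta_T / m_fuel
Q_released = 11.01 * 2.31 = 25.4331 kJ
m_fuel = 1.752 g = 1.752/1000 kg = 0.001752 kg
Hc = 25.4331 / 0.001752 = 14516.61 kJ/kg


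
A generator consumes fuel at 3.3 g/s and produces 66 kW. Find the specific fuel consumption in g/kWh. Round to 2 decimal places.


SFC = (mf / BP) * 3600
Rate = 3.3 / 66 = 0.050000 g/(s*kW)
SFC = 0.050000 * 3600 = 180.00 g/kWh


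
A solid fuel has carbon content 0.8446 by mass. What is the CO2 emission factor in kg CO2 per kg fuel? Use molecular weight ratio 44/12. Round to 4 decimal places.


EF = C_frac * (M_CO2 / M_C)
EF = 0.8446 * (44/12)
EF = 0.8446 * 3.666667 = 3.0969 kg_CO2/kg_fuel


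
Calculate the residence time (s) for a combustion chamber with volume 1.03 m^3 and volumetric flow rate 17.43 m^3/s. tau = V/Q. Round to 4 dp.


tau = V / Q_flow
tau = 1.03 / 17.43 = 0.0591 s


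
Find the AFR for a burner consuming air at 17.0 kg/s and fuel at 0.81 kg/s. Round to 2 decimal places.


AFR = m_air / m_fuel
AFR = 17.0 / 0.81 = 20.99


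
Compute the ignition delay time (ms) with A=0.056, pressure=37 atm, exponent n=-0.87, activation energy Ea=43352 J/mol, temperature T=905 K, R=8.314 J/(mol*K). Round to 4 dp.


tau = A * P^n * exp(Ea/(R*T))
P^n = 37^(-0.87) = 0.04321798
Ea/(R*T) = 43352/(8.314*905) = 5.761699
exp(Ea/(R*T)) = 317.887845
tau = 0.056 * 0.04321798 * 317.887845 = 0.7694 ms


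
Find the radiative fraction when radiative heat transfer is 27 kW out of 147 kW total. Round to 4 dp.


f_rad = Q_rad / Q_total
f_rad = 27 / 147 = 0.1837


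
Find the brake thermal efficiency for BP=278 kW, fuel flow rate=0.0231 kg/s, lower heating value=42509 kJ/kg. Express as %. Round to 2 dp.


eta_BTE = (BP / (mf * LHV)) * 100
Denominator = 0.0231 * 42509 = 981.9579 kW
eta_BTE = (278 / 981.9579) * 100 = 28.31%


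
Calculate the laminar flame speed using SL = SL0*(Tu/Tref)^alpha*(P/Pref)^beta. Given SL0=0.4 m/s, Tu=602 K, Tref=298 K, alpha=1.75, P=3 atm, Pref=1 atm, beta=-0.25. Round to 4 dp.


SL = SL0 * (Tu/Tref)^alpha * (P/Pref)^beta
T ratio = 602/298 = 2.02013423
(T ratio)^alpha = 2.02013423^1.75 = 3.423067
(P/Pref)^beta = 3^(-0.25) = 0.759836
SL = 0.4 * 3.423067 * 0.759836 = 1.0404 m/s


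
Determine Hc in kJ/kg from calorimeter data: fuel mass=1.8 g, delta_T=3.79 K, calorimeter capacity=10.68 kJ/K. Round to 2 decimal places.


Hc = C_cal * delta_T / m_fuel
Q_released = 10.68 * 3.79 = 40.4772 kJ
m_fuel = 1.8 g = 1.8/1000 kg = 0.001800 kg
Hc = 40.4772 / 0.001800 = 22487.33 kJ/kg


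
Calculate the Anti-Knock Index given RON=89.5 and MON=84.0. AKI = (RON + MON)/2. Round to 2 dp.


AKI = (RON + MON) / 2
AKI = (89.5 + 84.0) / 2
AKI = 173.5 / 2 = 86.75


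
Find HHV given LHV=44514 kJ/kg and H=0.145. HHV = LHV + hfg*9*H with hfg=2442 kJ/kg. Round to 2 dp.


HHV = LHV + hfg * 9 * H
Water addition = 2442 * 9 * 0.145 = 3186.810 kJ/kg
HHV = 44514 + 3186.810 = 47700.81 kJ/kg


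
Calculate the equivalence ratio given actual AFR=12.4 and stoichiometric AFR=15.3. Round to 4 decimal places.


phi = AFR_stoich / AFR_actual
phi = 15.3 / 12.4 = 1.2339


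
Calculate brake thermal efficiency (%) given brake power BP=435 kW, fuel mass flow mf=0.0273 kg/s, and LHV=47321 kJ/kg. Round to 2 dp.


eta_BTE = (BP / (mf * LHV)) * 100
Denominator = 0.0273 * 47321 = 1291.8633 kW
eta_BTE = (435 / 1291.8633) * 100 = 33.67%


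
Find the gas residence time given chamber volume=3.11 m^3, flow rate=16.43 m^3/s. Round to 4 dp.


tau = V / Q_flow
tau = 3.11 / 16.43 = 0.1893 s


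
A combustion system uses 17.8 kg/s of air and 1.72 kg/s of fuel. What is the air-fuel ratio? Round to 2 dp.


AFR = m_air / m_fuel
AFR = 17.8 / 1.72 = 10.35


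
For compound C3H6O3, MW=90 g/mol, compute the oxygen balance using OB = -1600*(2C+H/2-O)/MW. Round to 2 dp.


OB = -1600 * (2C + H/2 - O) / MW
Inner = 2*3 + 6/2 - 3 = 6.00
OB = -1600 * 6.00 / 90 = -106.67%


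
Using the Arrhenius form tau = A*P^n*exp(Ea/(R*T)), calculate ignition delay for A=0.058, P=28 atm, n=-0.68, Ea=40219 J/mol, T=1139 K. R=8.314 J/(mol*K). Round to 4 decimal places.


tau = A * P^n * exp(Ea/(R*T))
P^n = 28^(-0.68) = 0.10373673
Ea/(R*T) = 40219/(8.314*1139) = 4.247149
exp(Ea/(R*T)) = 69.905845
tau = 0.058 * 0.10373673 * 69.905845 = 0.4206 ms


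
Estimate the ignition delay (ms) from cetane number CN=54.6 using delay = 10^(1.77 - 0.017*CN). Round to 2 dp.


delay = 10^(1.77 - 0.017*CN)
Exponent = 1.77 - 0.017*54.6 = 0.8418
delay = 10^0.8418 = 6.95 ms


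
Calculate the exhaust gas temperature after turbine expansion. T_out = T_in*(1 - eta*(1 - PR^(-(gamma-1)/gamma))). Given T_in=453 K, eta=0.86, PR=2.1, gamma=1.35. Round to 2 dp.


T_out = T_in * (1 - eta * (1 - PR^(-(gamma-1)/gamma)))
Exponent = -(1.35-1)/1.35 = -0.25925926
PR^exp = 2.1^(-0.25925926) = 0.82501466
Factor = 1 - 0.86*(1 - 0.82501466) = 0.84951261
T_out = 453 * 0.84951261 = 384.83 K


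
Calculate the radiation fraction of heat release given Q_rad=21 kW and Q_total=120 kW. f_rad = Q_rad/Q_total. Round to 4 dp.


f_rad = Q_rad / Q_total
f_rad = 21 / 120 = 0.1750


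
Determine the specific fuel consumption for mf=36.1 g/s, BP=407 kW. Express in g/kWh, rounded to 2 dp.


SFC = (mf / BP) * 3600
Rate = 36.1 / 407 = 0.088698 g/(s*kW)
SFC = 0.088698 * 3600 = 319.31 g/kWh


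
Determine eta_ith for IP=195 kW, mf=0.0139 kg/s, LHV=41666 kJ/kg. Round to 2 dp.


eta_ith = (IP / (mf * LHV)) * 100
Denominator = 0.0139 * 41666 = 579.1574 kW
eta_ith = (195 / 579.1574) * 100 = 33.67%


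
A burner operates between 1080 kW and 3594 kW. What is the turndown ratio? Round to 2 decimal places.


TDR = Q_max / Q_min
TDR = 3594 / 1080 = 3.33


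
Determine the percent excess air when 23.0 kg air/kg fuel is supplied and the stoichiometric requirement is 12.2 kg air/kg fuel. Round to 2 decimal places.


Excess air = actual - stoichiometric = 23.0 - 12.2 = 10.80 kg/kg fuel
Excess air % = (excess / stoich) * 100 = (10.80 / 12.2) * 100 = 88.52%


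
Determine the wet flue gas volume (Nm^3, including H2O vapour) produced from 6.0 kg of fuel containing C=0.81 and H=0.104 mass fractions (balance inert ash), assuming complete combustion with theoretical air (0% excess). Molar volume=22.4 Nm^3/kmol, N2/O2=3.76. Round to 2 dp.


Per kg fuel: CO2 = (C/12 kmol)*22.4 = (0.81/12)*22.4 = 1.51200 Nm^3
Per kg fuel: H2O = (H/2 kmol)*22.4 = (0.104/2)*22.4 = 1.16480 Nm^3
O2 needed per kg fuel = C/12 + H/4 = 0.81/12 + 0.104/4 = 0.09350000 kmol
Per kg fuel: N2 = O2*3.76*22.4 = 0.09350000*3.76*22.4 = 7.87494 Nm^3
Total per kg = 1.51200 + 1.16480 + 7.87494 = 10.55174 Nm^3
Total = 10.55174 * 6.0 = 63.31 Nm^3


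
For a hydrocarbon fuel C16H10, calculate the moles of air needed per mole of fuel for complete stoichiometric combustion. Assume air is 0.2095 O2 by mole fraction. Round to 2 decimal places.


Balanced combustion: C16H10 + 18.5 O2 -> 16 CO2 + 5 H2O
O2 needed = C + H/4 = 16 + 10/4 = 18.50 moles
Air moles = O2 / 0.2095 = 18.50 / 0.2095 = 88.31 moles air


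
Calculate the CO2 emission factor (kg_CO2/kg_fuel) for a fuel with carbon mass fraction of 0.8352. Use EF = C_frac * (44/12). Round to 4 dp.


EF = C_frac * (M_CO2 / M_C)
EF = 0.8352 * (44/12)
EF = 0.8352 * 3.666667 = 3.0624 kg_CO2/kg_fuel


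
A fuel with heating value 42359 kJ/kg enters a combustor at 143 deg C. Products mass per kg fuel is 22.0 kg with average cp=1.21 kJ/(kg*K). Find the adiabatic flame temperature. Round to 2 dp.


T_ad = T_in + Hc / (m_p * cp)
Denominator = 22.0 * 1.21 = 26.6200
Temperature rise = 42359 / 26.6200 = 1591.25 K
T_ad = 143 + 1591.25 = 1734.25 deg C


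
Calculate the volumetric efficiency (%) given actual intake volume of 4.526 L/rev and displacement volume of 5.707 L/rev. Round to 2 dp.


eta_v = (V_actual / V_disp) * 100
Ratio = 4.526 / 5.707 = 0.7931
eta_v = 0.7931 * 100 = 79.31%


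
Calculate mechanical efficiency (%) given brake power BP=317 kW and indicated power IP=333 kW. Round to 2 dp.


eta_mech = (BP / IP) * 100
Ratio = 317 / 333 = 0.9520
eta_mech = 0.9520 * 100 = 95.20%


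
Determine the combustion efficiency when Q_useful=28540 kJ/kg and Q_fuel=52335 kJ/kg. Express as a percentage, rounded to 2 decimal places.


Efficiency = (Q_useful / Q_fuel) * 100
Efficiency = (28540 / 52335) * 100
Efficiency = 0.5453 * 100 = 54.53%


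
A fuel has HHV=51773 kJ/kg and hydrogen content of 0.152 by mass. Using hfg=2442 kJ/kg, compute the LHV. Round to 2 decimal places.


LHV = HHV - hfg * 9 * H
Water correction = 2442 * 9 * 0.152 = 3340.656 kJ/kg
LHV = 51773 - 3340.656 = 48432.34 kJ/kg


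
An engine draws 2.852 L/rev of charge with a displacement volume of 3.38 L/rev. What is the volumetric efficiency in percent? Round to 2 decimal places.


eta_v = (V_actual / V_disp) * 100
Ratio = 2.852 / 3.38 = 0.8438
eta_v = 0.8438 * 100 = 84.38%


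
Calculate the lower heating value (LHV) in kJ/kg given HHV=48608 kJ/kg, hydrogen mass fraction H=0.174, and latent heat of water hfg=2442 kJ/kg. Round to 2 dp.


LHV = HHV - hfg * 9 * H
Water correction = 2442 * 9 * 0.174 = 3824.172 kJ/kg
LHV = 48608 - 3824.172 = 44783.83 kJ/kg


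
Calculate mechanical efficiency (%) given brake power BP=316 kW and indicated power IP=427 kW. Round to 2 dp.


eta_mech = (BP / IP) * 100
Ratio = 316 / 427 = 0.7400
eta_mech = 0.7400 * 100 = 74.00%


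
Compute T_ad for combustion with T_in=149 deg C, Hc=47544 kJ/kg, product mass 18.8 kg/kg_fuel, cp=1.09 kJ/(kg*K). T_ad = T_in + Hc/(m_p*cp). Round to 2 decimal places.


T_ad = T_in + Hc / (m_p * cp)
Denominator = 18.8 * 1.09 = 20.4920
Temperature rise = 47544 / 20.4920 = 2320.12 K
T_ad = 149 + 2320.12 = 2469.12 deg C


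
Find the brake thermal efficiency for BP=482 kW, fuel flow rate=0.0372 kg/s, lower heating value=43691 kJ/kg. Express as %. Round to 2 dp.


eta_BTE = (BP / (mf * LHV)) * 100
Denominator = 0.0372 * 43691 = 1625.3052 kW
eta_BTE = (482 / 1625.3052) * 100 = 29.66%


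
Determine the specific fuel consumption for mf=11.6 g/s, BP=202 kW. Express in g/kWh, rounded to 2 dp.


SFC = (mf / BP) * 3600
Rate = 11.6 / 202 = 0.057426 g/(s*kW)
SFC = 0.057426 * 3600 = 206.73 g/kWh


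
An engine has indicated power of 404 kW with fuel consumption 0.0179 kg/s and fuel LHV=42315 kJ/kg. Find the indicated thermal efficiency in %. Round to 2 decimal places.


eta_ith = (IP / (mf * LHV)) * 100
Denominator = 0.0179 * 42315 = 757.4385 kW
eta_ith = (404 / 757.4385) * 100 = 53.34%


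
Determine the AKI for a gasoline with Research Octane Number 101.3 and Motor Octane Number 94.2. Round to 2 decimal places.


AKI = (RON + MON) / 2
AKI = (101.3 + 94.2) / 2
AKI = 195.5 / 2 = 97.75


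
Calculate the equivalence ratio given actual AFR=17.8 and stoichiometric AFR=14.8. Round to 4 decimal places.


phi = AFR_stoich / AFR_actual
phi = 14.8 / 17.8 = 0.8315


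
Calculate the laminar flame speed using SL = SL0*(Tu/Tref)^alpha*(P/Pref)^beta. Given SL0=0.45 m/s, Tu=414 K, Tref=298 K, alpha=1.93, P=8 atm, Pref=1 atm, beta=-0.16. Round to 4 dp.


SL = SL0 * (Tu/Tref)^alpha * (P/Pref)^beta
T ratio = 414/298 = 1.38926174
(T ratio)^alpha = 1.38926174^1.93 = 1.886137
(P/Pref)^beta = 8^(-0.16) = 0.716978
SL = 0.45 * 1.886137 * 0.716978 = 0.6085 m/s


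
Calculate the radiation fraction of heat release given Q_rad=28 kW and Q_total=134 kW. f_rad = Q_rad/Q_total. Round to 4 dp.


f_rad = Q_rad / Q_total
f_rad = 28 / 134 = 0.2090


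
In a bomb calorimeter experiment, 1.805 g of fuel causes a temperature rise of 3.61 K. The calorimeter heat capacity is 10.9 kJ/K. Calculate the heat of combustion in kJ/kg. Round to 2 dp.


Hc = C_cal * delta_T / m_fuel
Q_released = 10.9 * 3.61 = 39.3490 kJ
m_fuel = 1.805 g = 1.805/1000 kg = 0.001805 kg
Hc = 39.3490 / 0.001805 = 21800.00 kJ/kg


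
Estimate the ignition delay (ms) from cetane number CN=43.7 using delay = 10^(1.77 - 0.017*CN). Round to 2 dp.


delay = 10^(1.77 - 0.017*CN)
Exponent = 1.77 - 0.017*43.7 = 1.0271
delay = 10^1.0271 = 10.64 ms


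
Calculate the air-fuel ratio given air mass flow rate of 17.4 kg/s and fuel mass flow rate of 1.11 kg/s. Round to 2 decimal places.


AFR = m_air / m_fuel
AFR = 17.4 / 1.11 = 15.68


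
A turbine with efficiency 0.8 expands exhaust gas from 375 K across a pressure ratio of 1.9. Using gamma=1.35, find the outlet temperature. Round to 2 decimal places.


T_out = T_in * (1 - eta * (1 - PR^(-(gamma-1)/gamma)))
Exponent = -(1.35-1)/1.35 = -0.25925926
PR^exp = 1.9^(-0.25925926) = 0.84670193
Factor = 1 - 0.8*(1 - 0.84670193) = 0.87736154
T_out = 375 * 0.87736154 = 329.01 K


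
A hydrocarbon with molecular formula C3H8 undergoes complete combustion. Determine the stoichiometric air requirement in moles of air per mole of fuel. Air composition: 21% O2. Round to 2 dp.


Balanced combustion: C3H8 + 5 O2 -> 3 CO2 + 4 H2O
O2 needed = C + H/4 = 3 + 8/4 = 5.00 moles
Air moles = O2 / 0.21 = 5.00 / 0.21 = 23.81 moles air


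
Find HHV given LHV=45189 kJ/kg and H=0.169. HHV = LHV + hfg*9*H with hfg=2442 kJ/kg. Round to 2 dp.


HHV = LHV + hfg * 9 * H
Water addition = 2442 * 9 * 0.169 = 3714.282 kJ/kg
HHV = 45189 + 3714.282 = 48903.28 kJ/kg


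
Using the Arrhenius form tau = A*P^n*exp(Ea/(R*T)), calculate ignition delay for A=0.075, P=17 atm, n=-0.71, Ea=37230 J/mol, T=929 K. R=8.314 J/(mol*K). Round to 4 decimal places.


tau = A * P^n * exp(Ea/(R*T))
P^n = 17^(-0.71) = 0.13377694
Ea/(R*T) = 37230/(8.314*929) = 4.820225
exp(Ea/(R*T)) = 123.992974
tau = 0.075 * 0.13377694 * 123.992974 = 1.2441 ms


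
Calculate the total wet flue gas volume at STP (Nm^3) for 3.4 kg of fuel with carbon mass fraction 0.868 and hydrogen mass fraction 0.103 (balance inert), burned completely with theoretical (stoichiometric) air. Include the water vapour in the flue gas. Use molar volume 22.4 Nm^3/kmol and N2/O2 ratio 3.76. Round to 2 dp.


Per kg fuel: CO2 = (C/12 kmol)*22.4 = (0.868/12)*22.4 = 1.62027 Nm^3
Per kg fuel: H2O = (H/2 kmol)*22.4 = (0.103/2)*22.4 = 1.15360 Nm^3
O2 needed per kg fuel = C/12 + H/4 = 0.868/12 + 0.103/4 = 0.09808333 kmol
Per kg fuel: N2 = O2*3.76*22.4 = 0.09808333*3.76*22.4 = 8.26097 Nm^3
Total per kg = 1.62027 + 1.15360 + 8.26097 = 11.03484 Nm^3
Total = 11.03484 * 3.4 = 37.52 Nm^3


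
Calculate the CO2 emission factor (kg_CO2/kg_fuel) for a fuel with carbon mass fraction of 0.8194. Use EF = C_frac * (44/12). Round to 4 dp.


EF = C_frac * (M_CO2 / M_C)
EF = 0.8194 * (44/12)
EF = 0.8194 * 3.666667 = 3.0045 kg_CO2/kg_fuel


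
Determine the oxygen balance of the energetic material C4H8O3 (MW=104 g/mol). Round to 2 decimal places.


OB = -1600 * (2C + H/2 - O) / MW
Inner = 2*4 + 8/2 - 3 = 9.00
OB = -1600 * 9.00 / 104 = -138.46%


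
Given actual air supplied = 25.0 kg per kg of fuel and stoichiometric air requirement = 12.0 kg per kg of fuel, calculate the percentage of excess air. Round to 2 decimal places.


Excess air = actual - stoichiometric = 25.0 - 12.0 = 13.00 kg/kg fuel
Excess air % = (excess / stoich) * 100 = (13.00 / 12.0) * 100 = 108.33%


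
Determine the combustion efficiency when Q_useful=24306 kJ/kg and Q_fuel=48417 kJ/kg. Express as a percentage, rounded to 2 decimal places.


Efficiency = (Q_useful / Q_fuel) * 100
Efficiency = (24306 / 48417) * 100
Efficiency = 0.5020 * 100 = 50.20%


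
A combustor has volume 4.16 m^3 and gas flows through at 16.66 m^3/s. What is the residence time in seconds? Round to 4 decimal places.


tau = V / Q_flow
tau = 4.16 / 16.66 = 0.2497 s


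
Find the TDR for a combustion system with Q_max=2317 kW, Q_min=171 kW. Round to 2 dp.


TDR = Q_max / Q_min
TDR = 2317 / 171 = 13.55


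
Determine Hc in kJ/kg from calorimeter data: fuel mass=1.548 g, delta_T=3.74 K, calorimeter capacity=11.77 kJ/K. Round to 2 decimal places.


Hc = C_cal * delta_T / m_fuel
Q_released = 11.77 * 3.74 = 44.0198 kJ
m_fuel = 1.548 g = 1.548/1000 kg = 0.001548 kg
Hc = 44.0198 / 0.001548 = 28436.56 kJ/kg


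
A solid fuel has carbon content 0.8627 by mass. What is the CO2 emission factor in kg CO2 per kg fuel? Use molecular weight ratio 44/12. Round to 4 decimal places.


EF = C_frac * (M_CO2 / M_C)
EF = 0.8627 * (44/12)
EF = 0.8627 * 3.666667 = 3.1632 kg_CO2/kg_fuel


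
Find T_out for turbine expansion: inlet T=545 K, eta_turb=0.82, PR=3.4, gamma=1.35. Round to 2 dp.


T_out = T_in * (1 - eta * (1 - PR^(-(gamma-1)/gamma)))
Exponent = -(1.35-1)/1.35 = -0.25925926
PR^exp = 3.4^(-0.25925926) = 0.72813041
Factor = 1 - 0.82*(1 - 0.72813041) = 0.77706694
T_out = 545 * 0.77706694 = 423.50 K


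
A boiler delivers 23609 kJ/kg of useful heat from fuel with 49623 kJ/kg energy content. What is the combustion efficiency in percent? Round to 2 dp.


Efficiency = (Q_useful / Q_fuel) * 100
Efficiency = (23609 / 49623) * 100
Efficiency = 0.4758 * 100 = 47.58%


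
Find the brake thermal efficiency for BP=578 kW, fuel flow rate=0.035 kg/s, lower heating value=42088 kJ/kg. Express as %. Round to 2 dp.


eta_BTE = (BP / (mf * LHV)) * 100
Denominator = 0.035 * 42088 = 1473.0800 kW
eta_BTE = (578 / 1473.0800) * 100 = 39.24%


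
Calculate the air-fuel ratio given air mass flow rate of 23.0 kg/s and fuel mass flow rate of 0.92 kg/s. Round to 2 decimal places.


AFR = m_air / m_fuel
AFR = 23.0 / 0.92 = 25.00


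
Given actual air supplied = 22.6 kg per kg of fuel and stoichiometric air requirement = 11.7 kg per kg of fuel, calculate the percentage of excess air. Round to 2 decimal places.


Excess air = actual - stoichiometric = 22.6 - 11.7 = 10.90 kg/kg fuel
Excess air % = (excess / stoich) * 100 = (10.90 / 11.7) * 100 = 93.16%


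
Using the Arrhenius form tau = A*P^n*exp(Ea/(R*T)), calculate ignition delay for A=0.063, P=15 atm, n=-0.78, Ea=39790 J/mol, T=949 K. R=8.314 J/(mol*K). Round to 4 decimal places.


tau = A * P^n * exp(Ea/(R*T))
P^n = 15^(-0.78) = 0.12096196
Ea/(R*T) = 39790/(8.314*949) = 5.043101
exp(Ea/(R*T)) = 154.949843
tau = 0.063 * 0.12096196 * 154.949843 = 1.1808 ms


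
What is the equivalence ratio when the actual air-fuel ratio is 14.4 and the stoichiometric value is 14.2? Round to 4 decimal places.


phi = AFR_stoich / AFR_actual
phi = 14.2 / 14.4 = 0.9861


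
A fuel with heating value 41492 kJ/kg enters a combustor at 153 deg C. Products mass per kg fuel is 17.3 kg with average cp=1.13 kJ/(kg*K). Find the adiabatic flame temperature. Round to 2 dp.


T_ad = T_in + Hc / (m_p * cp)
Denominator = 17.3 * 1.13 = 19.5490
Temperature rise = 41492 / 19.5490 = 2122.46 K
T_ad = 153 + 2122.46 = 2275.46 deg C


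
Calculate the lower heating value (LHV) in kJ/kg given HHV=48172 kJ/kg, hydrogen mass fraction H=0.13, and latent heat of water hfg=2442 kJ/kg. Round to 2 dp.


LHV = HHV - hfg * 9 * H
Water correction = 2442 * 9 * 0.13 = 2857.140 kJ/kg
LHV = 48172 - 2857.140 = 45314.86 kJ/kg


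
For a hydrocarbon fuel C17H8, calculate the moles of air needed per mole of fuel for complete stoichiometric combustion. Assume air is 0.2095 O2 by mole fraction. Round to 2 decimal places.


Balanced combustion: C17H8 + 19 O2 -> 17 CO2 + 4 H2O
O2 needed = C + H/4 = 17 + 8/4 = 19.00 moles
Air moles = O2 / 0.2095 = 19.00 / 0.2095 = 90.69 moles air


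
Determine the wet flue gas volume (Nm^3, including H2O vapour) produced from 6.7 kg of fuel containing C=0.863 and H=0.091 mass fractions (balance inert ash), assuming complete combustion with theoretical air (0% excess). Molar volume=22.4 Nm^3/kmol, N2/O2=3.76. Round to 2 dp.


Per kg fuel: CO2 = (C/12 kmol)*22.4 = (0.863/12)*22.4 = 1.61093 Nm^3
Per kg fuel: H2O = (H/2 kmol)*22.4 = (0.091/2)*22.4 = 1.01920 Nm^3
O2 needed per kg fuel = C/12 + H/4 = 0.863/12 + 0.091/4 = 0.09466667 kmol
Per kg fuel: N2 = O2*3.76*22.4 = 0.09466667*3.76*22.4 = 7.97321 Nm^3
Total per kg = 1.61093 + 1.01920 + 7.97321 = 10.60334 Nm^3
Total = 10.60334 * 6.7 = 71.04 Nm^3


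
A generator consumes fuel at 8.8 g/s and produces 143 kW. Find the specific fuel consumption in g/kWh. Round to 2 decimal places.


SFC = (mf / BP) * 3600
Rate = 8.8 / 143 = 0.061538 g/(s*kW)
SFC = 0.061538 * 3600 = 221.54 g/kWh
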